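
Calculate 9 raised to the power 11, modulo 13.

Step 1: Compute 9^11 mod 13 step by step, reducing modulo 13 at each step.
  9^1 mod 13 = 9
  9^2 mod 13 = (9 * 9) mod 13 = 3
  9^3 mod 13 = (3 * 9) mod 13 = 1
  9^4 mod 13 = (1 * 9) mod 13 = 9
  9^5 mod 13 = (9 * 9) mod 13 = 3
  9^6 mod 13 = (3 * 9) mod 13 = 1
  9^7 mod 13 = (1 * 9) mod 13 = 9
  9^8 mod 13 = (9 * 9) mod 13 = 3
  9^9 mod 13 = (3 * 9) mod 13 = 1
  9^10 mod 13 = (1 * 9) mod 13 = 9
  9^11 mod 13 = (9 * 9) mod 13 = 3
Step 2: Result = 3.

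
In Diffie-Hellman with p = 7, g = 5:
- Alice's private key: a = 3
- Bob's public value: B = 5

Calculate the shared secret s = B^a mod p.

Step 1: s = B^a mod p = 5^3 mod 7.
  5^1 mod 7 = 5
  5^2 mod 7 = (5 * 5) mod 7 = 4
  5^3 mod 7 = (4 * 5) mod 7 = 6
Result: shared secret = 6.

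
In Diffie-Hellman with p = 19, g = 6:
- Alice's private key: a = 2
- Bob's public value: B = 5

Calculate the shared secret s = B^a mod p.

Step 1: s = B^a mod p = 5^2 mod 19.
  5^1 mod 19 = 5
  5^2 mod 19 = (5 * 5) mod 19 = 6
Result: shared secret = 6.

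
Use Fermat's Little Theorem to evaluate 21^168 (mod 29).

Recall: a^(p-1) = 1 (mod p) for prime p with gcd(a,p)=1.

Step 1: Since 29 is prime, by Fermat's Little Theorem: 21^28 = 1 (mod 29).
Step 2: Reduce exponent: 168 mod 28 = 0.
Step 3: So 21^168 = 21^0 (mod 29).
Step 4: 21^0 mod 29 = 1.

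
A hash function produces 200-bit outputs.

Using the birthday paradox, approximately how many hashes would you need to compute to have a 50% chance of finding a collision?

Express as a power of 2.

Step 1: The birthday paradox gives collision probability ~50% after sqrt(2^n) = 2^(n/2) hashes.
Step 2: For 200-bit output: 2^(200/2) = 2^100.
Step 3: Approximately 2^100 hash computations needed.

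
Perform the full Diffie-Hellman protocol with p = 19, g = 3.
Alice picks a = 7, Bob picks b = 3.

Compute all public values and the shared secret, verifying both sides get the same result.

Step 1: A = g^a mod p = 3^7 mod 19 = 2.
Step 2: B = g^b mod p = 3^3 mod 19 = 8.
Step 3: Alice computes s = B^a mod p = 8^7 mod 19 = 8.
Step 4: Bob computes s = A^b mod p = 2^3 mod 19 = 8.
Both sides agree: shared secret = 8.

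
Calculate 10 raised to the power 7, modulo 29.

Step 1: Compute 10^7 mod 29 step by step, reducing modulo 29 at each step.
  10^1 mod 29 = 10
  10^2 mod 29 = (10 * 10) mod 29 = 13
  10^3 mod 29 = (13 * 10) mod 29 = 14
  10^4 mod 29 = (14 * 10) mod 29 = 24
  10^5 mod 29 = (24 * 10) mod 29 = 8
  10^6 mod 29 = (8 * 10) mod 29 = 22
  10^7 mod 29 = (22 * 10) mod 29 = 17
Step 2: Result = 17.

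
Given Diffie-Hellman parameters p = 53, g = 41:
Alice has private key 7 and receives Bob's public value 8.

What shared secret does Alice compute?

Step 1: s = B^a mod p = 8^7 mod 53.
  8^1 mod 53 = 8
  8^2 mod 53 = (8 * 8) mod 53 = 11
  8^3 mod 53 = (11 * 8) mod 53 = 35
  8^4 mod 53 = (35 * 8) mod 53 = 15
  8^5 mod 53 = (15 * 8) mod 53 = 14
  8^6 mod 53 = (14 * 8) mod 53 = 6
  8^7 mod 53 = (6 * 8) mod 53 = 48
Result: shared secret = 48.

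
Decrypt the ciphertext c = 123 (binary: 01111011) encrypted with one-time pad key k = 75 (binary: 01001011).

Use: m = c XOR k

Step 1: XOR ciphertext with key:
  Ciphertext: 01111011
  Key:        01001011
  XOR:        00110000
Step 2: Plaintext = 00110000 = 48 in decimal.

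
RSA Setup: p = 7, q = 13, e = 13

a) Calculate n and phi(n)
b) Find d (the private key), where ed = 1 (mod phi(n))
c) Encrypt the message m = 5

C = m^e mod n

Step 1: n = 7 * 13 = 91.
Step 2: phi(n) = (7-1)(13-1) = 6 * 12 = 72.
Step 3: Find d = 13^(-1) mod 72 = 61.
  Verify: 13 * 61 = 793 = 1 (mod 72).
Step 4: C = 5^13 mod 91 = 5.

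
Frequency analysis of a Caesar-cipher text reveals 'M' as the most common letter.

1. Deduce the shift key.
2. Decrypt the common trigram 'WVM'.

Step 1: In English, 'E' is the most frequent letter (12.7%).
Step 2: The most frequent ciphertext letter is 'M' (position 12).
Step 3: Shift = (12 - 4) mod 26 = 8.
Step 4: Decrypt 'WVM' by shifting back 8:
  W -> O
  V -> N
  M -> E
Step 5: 'WVM' decrypts to 'ONE'.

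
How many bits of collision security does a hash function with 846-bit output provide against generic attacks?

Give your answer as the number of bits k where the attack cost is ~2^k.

Step 1: The hash has a 846-bit output.
Step 2: Collision resistance means it should be infeasible to find any x != y with h(x) = h(y).
By the birthday bound, a generic collision search succeeds after about sqrt(2^846) = 2^(846/2) = 2^423 evaluations.
Step 3: Security level = 423 bits.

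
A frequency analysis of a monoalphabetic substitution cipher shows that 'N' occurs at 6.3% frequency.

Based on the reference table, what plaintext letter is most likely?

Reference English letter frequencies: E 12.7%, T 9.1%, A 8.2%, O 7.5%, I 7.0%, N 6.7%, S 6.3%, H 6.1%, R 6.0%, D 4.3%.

Step 1: The observed frequency is 6.3%.
Step 2: Compare with English frequencies:
  E: 12.7% (difference: 6.4%)
  T: 9.1% (difference: 2.8%)
  A: 8.2% (difference: 1.9%)
  O: 7.5% (difference: 1.2%)
  I: 7.0% (difference: 0.7%)
  N: 6.7% (difference: 0.4%)
  S: 6.3% (difference: 0.0%) <-- closest
  H: 6.1% (difference: 0.2%)
  R: 6.0% (difference: 0.3%)
  D: 4.3% (difference: 2.0%)
Step 3: 'N' most likely represents 'S' (frequency 6.3%).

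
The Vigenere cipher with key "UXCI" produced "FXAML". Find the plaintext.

Step 1: Extend key: UXCIU
Step 2: Decrypt each letter (c - k) mod 26:
  F(5) - U(20) = (5-20) mod 26 = 11 = L
  X(23) - X(23) = (23-23) mod 26 = 0 = A
  A(0) - C(2) = (0-2) mod 26 = 24 = Y
  M(12) - I(8) = (12-8) mod 26 = 4 = E
  L(11) - U(20) = (11-20) mod 26 = 17 = R
Plaintext: LAYER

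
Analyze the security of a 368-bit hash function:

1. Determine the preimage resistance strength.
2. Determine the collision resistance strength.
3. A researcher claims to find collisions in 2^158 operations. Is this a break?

Step 1: Preimage resistance requires brute-force of 2^368 operations.
Step 2: Collision resistance (birthday bound) = 2^(368/2) = 2^184.
Step 3: The claimed attack costs 2^158 operations.
Step 4: Since 2^158 < 2^184, the claimed attack beats the generic birthday bound, so collision resistance is broken.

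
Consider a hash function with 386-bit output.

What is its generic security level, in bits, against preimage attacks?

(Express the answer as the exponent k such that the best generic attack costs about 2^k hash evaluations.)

Step 1: The hash has a 386-bit output.
Step 2: Preimage resistance means: given a digest h(x), it should be infeasible to find any input that hashes to it.
With a 386-bit output there are 2^386 possible digests, so a generic brute-force preimage search costs about 2^386 evaluations.
Step 3: Security level = 386 bits.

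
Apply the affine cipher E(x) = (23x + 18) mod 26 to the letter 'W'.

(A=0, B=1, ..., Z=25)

Step 1: Convert 'W' to number: x = 22.
Step 2: E(22) = (23 * 22 + 18) mod 26 = 524 mod 26 = 4.
Step 3: Convert 4 back to letter: E.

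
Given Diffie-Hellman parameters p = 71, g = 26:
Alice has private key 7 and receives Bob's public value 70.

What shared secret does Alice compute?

Step 1: s = B^a mod p = 70^7 mod 71.
  70^1 mod 71 = 70
  70^2 mod 71 = (70 * 70) mod 71 = 1
  70^3 mod 71 = (1 * 70) mod 71 = 70
  70^4 mod 71 = (70 * 70) mod 71 = 1
  70^5 mod 71 = (1 * 70) mod 71 = 70
  70^6 mod 71 = (70 * 70) mod 71 = 1
  70^7 mod 71 = (1 * 70) mod 71 = 70
Result: shared secret = 70.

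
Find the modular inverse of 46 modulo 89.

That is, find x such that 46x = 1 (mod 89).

Step 1: We need x such that 46 * x = 1 (mod 89).
Step 2: Using the extended Euclidean algorithm or trial:
  46 * 60 = 2760 = 31 * 89 + 1.
Step 3: Since 2760 mod 89 = 1, the inverse is x = 60.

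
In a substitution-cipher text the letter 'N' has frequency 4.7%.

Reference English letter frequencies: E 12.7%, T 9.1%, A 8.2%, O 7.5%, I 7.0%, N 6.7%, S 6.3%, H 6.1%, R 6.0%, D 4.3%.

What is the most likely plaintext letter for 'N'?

Step 1: The observed frequency is 4.7%.
Step 2: Compare with English frequencies:
  E: 12.7% (difference: 8.0%)
  T: 9.1% (difference: 4.4%)
  A: 8.2% (difference: 3.5%)
  O: 7.5% (difference: 2.8%)
  I: 7.0% (difference: 2.3%)
  N: 6.7% (difference: 2.0%)
  S: 6.3% (difference: 1.6%)
  H: 6.1% (difference: 1.4%)
  R: 6.0% (difference: 1.3%)
  D: 4.3% (difference: 0.4%) <-- closest
Step 3: 'N' most likely represents 'D' (frequency 4.3%).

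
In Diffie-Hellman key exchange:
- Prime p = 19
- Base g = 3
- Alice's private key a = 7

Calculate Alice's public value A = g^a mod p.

Step 1: A = g^a mod p = 3^7 mod 19.
  3^1 mod 19 = 3
  3^2 mod 19 = (3 * 3) mod 19 = 9
  3^3 mod 19 = (9 * 3) mod 19 = 8
  3^4 mod 19 = (8 * 3) mod 19 = 5
  3^5 mod 19 = (5 * 3) mod 19 = 15
  3^6 mod 19 = (15 * 3) mod 19 = 7
  3^7 mod 19 = (7 * 3) mod 19 = 2
Result: A = 2.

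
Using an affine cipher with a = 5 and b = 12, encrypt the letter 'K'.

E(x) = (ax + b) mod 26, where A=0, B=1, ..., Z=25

Step 1: Convert 'K' to number: x = 10.
Step 2: E(10) = (5 * 10 + 12) mod 26 = 62 mod 26 = 10.
Step 3: Convert 10 back to letter: K.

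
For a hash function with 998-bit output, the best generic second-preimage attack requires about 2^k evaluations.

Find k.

Step 1: The hash has a 998-bit output.
Step 2: Second-preimage resistance means: given a specific input x, it should be infeasible to find a different y with h(y) = h(x).
With a 998-bit output, a generic search for a second preimage costs about 2^998 evaluations (each trial matches the fixed target with probability 2^-998).
Step 3: Security level = 998 bits.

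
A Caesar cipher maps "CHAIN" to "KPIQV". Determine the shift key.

Step 1: Compare first letters: C (position 2) -> K (position 10).
Step 2: Shift = (10 - 2) mod 26 = 8.
The shift value is 8.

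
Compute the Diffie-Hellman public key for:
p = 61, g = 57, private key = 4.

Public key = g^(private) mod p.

Step 1: A = g^a mod p = 57^4 mod 61.
  57^1 mod 61 = 57
  57^2 mod 61 = (57 * 57) mod 61 = 16
  57^3 mod 61 = (16 * 57) mod 61 = 58
  57^4 mod 61 = (58 * 57) mod 61 = 12
Result: A = 12.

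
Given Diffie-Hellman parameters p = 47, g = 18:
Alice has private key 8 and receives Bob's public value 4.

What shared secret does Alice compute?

Step 1: s = B^a mod p = 4^8 mod 47.
  4^1 mod 47 = 4
  4^2 mod 47 = (4 * 4) mod 47 = 16
  4^3 mod 47 = (16 * 4) mod 47 = 17
  4^4 mod 47 = (17 * 4) mod 47 = 21
  4^5 mod 47 = (21 * 4) mod 47 = 37
  4^6 mod 47 = (37 * 4) mod 47 = 7
  4^7 mod 47 = (7 * 4) mod 47 = 28
  4^8 mod 47 = (28 * 4) mod 47 = 18
Result: shared secret = 18.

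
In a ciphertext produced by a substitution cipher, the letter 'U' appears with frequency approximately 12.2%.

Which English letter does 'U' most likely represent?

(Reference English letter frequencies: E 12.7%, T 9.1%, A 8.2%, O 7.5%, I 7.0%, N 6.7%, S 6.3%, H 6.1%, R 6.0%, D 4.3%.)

Step 1: The observed frequency is 12.2%.
Step 2: Compare with English frequencies:
  E: 12.7% (difference: 0.5%) <-- closest
  T: 9.1% (difference: 3.1%)
  A: 8.2% (difference: 4.0%)
  O: 7.5% (difference: 4.7%)
  I: 7.0% (difference: 5.2%)
  N: 6.7% (difference: 5.5%)
  S: 6.3% (difference: 5.9%)
  H: 6.1% (difference: 6.1%)
  R: 6.0% (difference: 6.2%)
  D: 4.3% (difference: 7.9%)
Step 3: 'U' most likely represents 'E' (frequency 12.7%).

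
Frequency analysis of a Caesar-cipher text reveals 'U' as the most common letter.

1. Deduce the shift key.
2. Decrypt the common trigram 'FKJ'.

Step 1: In English, 'E' is the most frequent letter (12.7%).
Step 2: The most frequent ciphertext letter is 'U' (position 20).
Step 3: Shift = (20 - 4) mod 26 = 16.
Step 4: Decrypt 'FKJ' by shifting back 16:
  F -> P
  K -> U
  J -> T
Step 5: 'FKJ' decrypts to 'PUT'.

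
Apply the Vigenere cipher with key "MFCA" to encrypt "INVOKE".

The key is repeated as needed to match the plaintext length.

Step 1: Repeat key to match plaintext length:
  Plaintext: INVOKE
  Key:       MFCAMF
Step 2: Encrypt each letter:
  I(8) + M(12) = (8+12) mod 26 = 20 = U
  N(13) + F(5) = (13+5) mod 26 = 18 = S
  V(21) + C(2) = (21+2) mod 26 = 23 = X
  O(14) + A(0) = (14+0) mod 26 = 14 = O
  K(10) + M(12) = (10+12) mod 26 = 22 = W
  E(4) + F(5) = (4+5) mod 26 = 9 = J
Ciphertext: USXOWJ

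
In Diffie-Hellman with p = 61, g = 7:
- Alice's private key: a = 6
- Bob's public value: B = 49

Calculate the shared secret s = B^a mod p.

Step 1: s = B^a mod p = 49^6 mod 61.
  49^1 mod 61 = 49
  49^2 mod 61 = (49 * 49) mod 61 = 22
  49^3 mod 61 = (22 * 49) mod 61 = 41
  49^4 mod 61 = (41 * 49) mod 61 = 57
  49^5 mod 61 = (57 * 49) mod 61 = 48
  49^6 mod 61 = (48 * 49) mod 61 = 34
Result: shared secret = 34.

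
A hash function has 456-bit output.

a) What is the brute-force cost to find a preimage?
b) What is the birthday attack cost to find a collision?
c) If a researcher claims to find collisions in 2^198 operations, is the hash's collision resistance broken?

Step 1: Preimage resistance requires brute-force of 2^456 operations.
Step 2: Collision resistance (birthday bound) = 2^(456/2) = 2^228.
Step 3: The claimed attack costs 2^198 operations.
Step 4: Since 2^198 < 2^228, the claimed attack beats the generic birthday bound, so collision resistance is broken.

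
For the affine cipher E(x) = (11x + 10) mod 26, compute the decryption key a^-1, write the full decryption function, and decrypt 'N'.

Step 1: Find a^-1, the modular inverse of 11 mod 26.
Step 2: We need 11 * a^-1 = 1 (mod 26).
Step 3: 11 * 19 = 209 = 8 * 26 + 1, so a^-1 = 19.
Step 4: D(y) = 19(y - 10) mod 26.
Step 5: Apply to 'N' (y = 13): D(13) = 19 * (13 - 10) mod 26 = 19 * 3 mod 26 = 5 -> 'F'.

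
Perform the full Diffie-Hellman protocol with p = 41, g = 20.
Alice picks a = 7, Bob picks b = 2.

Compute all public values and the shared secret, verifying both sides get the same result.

Step 1: A = g^a mod p = 20^7 mod 41 = 8.
Step 2: B = g^b mod p = 20^2 mod 41 = 31.
Step 3: Alice computes s = B^a mod p = 31^7 mod 41 = 23.
Step 4: Bob computes s = A^b mod p = 8^2 mod 41 = 23.
Both sides agree: shared secret = 23.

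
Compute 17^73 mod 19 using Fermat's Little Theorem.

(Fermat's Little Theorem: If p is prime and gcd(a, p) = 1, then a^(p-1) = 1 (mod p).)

Step 1: Since 19 is prime, by Fermat's Little Theorem: 17^18 = 1 (mod 19).
Step 2: Reduce exponent: 73 mod 18 = 1.
Step 3: So 17^73 = 17^1 (mod 19).
Step 4: 17^1 mod 19 = 17.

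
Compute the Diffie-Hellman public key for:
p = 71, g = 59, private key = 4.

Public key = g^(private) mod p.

Step 1: A = g^a mod p = 59^4 mod 71.
  59^1 mod 71 = 59
  59^2 mod 71 = (59 * 59) mod 71 = 2
  59^3 mod 71 = (2 * 59) mod 71 = 47
  59^4 mod 71 = (47 * 59) mod 71 = 4
Result: A = 4.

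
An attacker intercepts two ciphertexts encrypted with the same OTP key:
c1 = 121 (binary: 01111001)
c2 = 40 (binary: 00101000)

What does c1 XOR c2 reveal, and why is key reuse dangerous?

Step 1: c1 XOR c2 = (m1 XOR k) XOR (m2 XOR k).
Step 2: By XOR associativity/commutativity: = m1 XOR m2 XOR k XOR k = m1 XOR m2.
Step 3: 01111001 XOR 00101000 = 01010001 = 81.
Step 4: The key cancels out! An attacker learns m1 XOR m2 = 81, revealing the relationship between plaintexts.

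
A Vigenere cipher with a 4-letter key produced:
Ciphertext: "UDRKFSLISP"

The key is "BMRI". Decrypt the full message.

Step 1: Key 'BMRI' has length 4. Extended key: BMRIBMRIBM
Step 2: Decrypt each position:
  U(20) - B(1) = 19 = T
  D(3) - M(12) = 17 = R
  R(17) - R(17) = 0 = A
  K(10) - I(8) = 2 = C
  F(5) - B(1) = 4 = E
  S(18) - M(12) = 6 = G
  L(11) - R(17) = 20 = U
  I(8) - I(8) = 0 = A
  S(18) - B(1) = 17 = R
  P(15) - M(12) = 3 = D
Plaintext: TRACEGUARD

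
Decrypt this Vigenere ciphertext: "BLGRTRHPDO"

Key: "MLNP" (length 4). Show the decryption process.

Step 1: Key 'MLNP' has length 4. Extended key: MLNPMLNPML
Step 2: Decrypt each position:
  B(1) - M(12) = 15 = P
  L(11) - L(11) = 0 = A
  G(6) - N(13) = 19 = T
  R(17) - P(15) = 2 = C
  T(19) - M(12) = 7 = H
  R(17) - L(11) = 6 = G
  H(7) - N(13) = 20 = U
  P(15) - P(15) = 0 = A
  D(3) - M(12) = 17 = R
  O(14) - L(11) = 3 = D
Plaintext: PATCHGUARD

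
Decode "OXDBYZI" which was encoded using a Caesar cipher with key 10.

Step 1: Reverse the shift by subtracting 10 from each letter position.
  O (position 14) -> position (14-10) mod 26 = 4 -> E
  X (position 23) -> position (23-10) mod 26 = 13 -> N
  D (position 3) -> position (3-10) mod 26 = 19 -> T
  B (position 1) -> position (1-10) mod 26 = 17 -> R
  Y (position 24) -> position (24-10) mod 26 = 14 -> O
  Z (position 25) -> position (25-10) mod 26 = 15 -> P
  I (position 8) -> position (8-10) mod 26 = 24 -> Y
Decrypted message: ENTROPY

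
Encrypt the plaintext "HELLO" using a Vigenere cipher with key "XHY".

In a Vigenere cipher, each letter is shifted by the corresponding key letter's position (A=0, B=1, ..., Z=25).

Step 1: Repeat key to match plaintext length:
  Plaintext: HELLO
  Key:       XHYXH
Step 2: Encrypt each letter:
  H(7) + X(23) = (7+23) mod 26 = 4 = E
  E(4) + H(7) = (4+7) mod 26 = 11 = L
  L(11) + Y(24) = (11+24) mod 26 = 9 = J
  L(11) + X(23) = (11+23) mod 26 = 8 = I
  O(14) + H(7) = (14+7) mod 26 = 21 = V
Ciphertext: ELJIV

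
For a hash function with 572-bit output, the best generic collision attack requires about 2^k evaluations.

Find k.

Step 1: The hash has a 572-bit output.
Step 2: Collision resistance means it should be infeasible to find any x != y with h(x) = h(y).
By the birthday bound, a generic collision search succeeds after about sqrt(2^572) = 2^(572/2) = 2^286 evaluations.
Step 3: Security level = 286 bits.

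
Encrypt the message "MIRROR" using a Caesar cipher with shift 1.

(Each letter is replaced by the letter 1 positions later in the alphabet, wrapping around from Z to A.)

Step 1: For each letter, shift forward by 1 positions (mod 26).
  M (position 12) -> position (12+1) mod 26 = 13 -> N
  I (position 8) -> position (8+1) mod 26 = 9 -> J
  R (position 17) -> position (17+1) mod 26 = 18 -> S
  R (position 17) -> position (17+1) mod 26 = 18 -> S
  O (position 14) -> position (14+1) mod 26 = 15 -> P
  R (position 17) -> position (17+1) mod 26 = 18 -> S
Result: NJSSPS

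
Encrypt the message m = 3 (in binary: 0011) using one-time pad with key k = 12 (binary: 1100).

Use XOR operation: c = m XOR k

Step 1: Write out the XOR operation bit by bit:
  Message: 0011
  Key:     1100
  XOR:     1111
Step 2: Convert to decimal: 1111 = 15.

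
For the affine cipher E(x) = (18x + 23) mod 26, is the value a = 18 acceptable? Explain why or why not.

Step 1: Compute gcd(18, 26).
Step 2: gcd(18, 26) = 2.
Since gcd = 2 != 1, 18 shares a common factor with 26, so it cannot be used.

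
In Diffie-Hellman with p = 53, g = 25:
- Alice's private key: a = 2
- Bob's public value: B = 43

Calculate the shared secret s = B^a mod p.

Step 1: s = B^a mod p = 43^2 mod 53.
  43^1 mod 53 = 43
  43^2 mod 53 = (43 * 43) mod 53 = 47
Result: shared secret = 47.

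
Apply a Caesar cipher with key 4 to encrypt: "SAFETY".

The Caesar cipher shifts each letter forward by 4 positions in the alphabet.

Step 1: For each letter, shift forward by 4 positions (mod 26).
  S (position 18) -> position (18+4) mod 26 = 22 -> W
  A (position 0) -> position (0+4) mod 26 = 4 -> E
  F (position 5) -> position (5+4) mod 26 = 9 -> J
  E (position 4) -> position (4+4) mod 26 = 8 -> I
  T (position 19) -> position (19+4) mod 26 = 23 -> X
  Y (position 24) -> position (24+4) mod 26 = 2 -> C
Result: WEJIXC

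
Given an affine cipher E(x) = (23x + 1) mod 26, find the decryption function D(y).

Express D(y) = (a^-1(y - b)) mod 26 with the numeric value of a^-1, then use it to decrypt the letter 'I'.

Step 1: Find a^-1, the modular inverse of 23 mod 26.
Step 2: We need 23 * a^-1 = 1 (mod 26).
Step 3: 23 * 17 = 391 = 15 * 26 + 1, so a^-1 = 17.
Step 4: D(y) = 17(y - 1) mod 26.
Step 5: Apply to 'I' (y = 8): D(8) = 17 * (8 - 1) mod 26 = 17 * 7 mod 26 = 15 -> 'P'.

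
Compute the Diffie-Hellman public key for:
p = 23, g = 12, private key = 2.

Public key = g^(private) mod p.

Step 1: A = g^a mod p = 12^2 mod 23.
  12^1 mod 23 = 12
  12^2 mod 23 = (12 * 12) mod 23 = 6
Result: A = 6.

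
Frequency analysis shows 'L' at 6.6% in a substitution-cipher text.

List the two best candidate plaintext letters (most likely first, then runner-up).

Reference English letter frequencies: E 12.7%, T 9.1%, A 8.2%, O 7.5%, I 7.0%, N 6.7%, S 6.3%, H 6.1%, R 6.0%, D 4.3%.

Step 1: Observed frequency of 'L' is 6.6%.
Step 2: Compute distances to each reference frequency and sort:
  N (6.7%): difference = 0.1% <-- BEST
  S (6.3%): difference = 0.3% <-- RUNNER-UP
  I (7.0%): difference = 0.4%
  H (6.1%): difference = 0.5%
  R (6.0%): difference = 0.6%
Step 3: Most likely is 'N' (6.7%, diff 0.1%); second most likely is 'S' (6.3%, diff 0.3%).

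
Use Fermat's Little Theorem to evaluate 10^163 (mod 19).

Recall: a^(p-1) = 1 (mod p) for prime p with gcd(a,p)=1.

Step 1: Since 19 is prime, by Fermat's Little Theorem: 10^18 = 1 (mod 19).
Step 2: Reduce exponent: 163 mod 18 = 1.
Step 3: So 10^163 = 10^1 (mod 19).
Step 4: 10^1 mod 19 = 10.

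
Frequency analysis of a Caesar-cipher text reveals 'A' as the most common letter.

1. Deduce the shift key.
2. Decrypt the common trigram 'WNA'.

Step 1: In English, 'E' is the most frequent letter (12.7%).
Step 2: The most frequent ciphertext letter is 'A' (position 0).
Step 3: Shift = (0 - 4) mod 26 = 22.
Step 4: Decrypt 'WNA' by shifting back 22:
  W -> A
  N -> R
  A -> E
Step 5: 'WNA' decrypts to 'ARE'.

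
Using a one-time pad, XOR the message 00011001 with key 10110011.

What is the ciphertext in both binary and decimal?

Step 1: Write out the XOR operation bit by bit:
  Message: 00011001
  Key:     10110011
  XOR:     10101010
Step 2: Convert to decimal: 10101010 = 170.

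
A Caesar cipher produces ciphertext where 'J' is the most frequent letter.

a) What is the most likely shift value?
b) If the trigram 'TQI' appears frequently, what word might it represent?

Step 1: In English, 'E' is the most frequent letter (12.7%).
Step 2: The most frequent ciphertext letter is 'J' (position 9).
Step 3: Shift = (9 - 4) mod 26 = 5.
Step 4: Decrypt 'TQI' by shifting back 5:
  T -> O
  Q -> L
  I -> D
Step 5: 'TQI' decrypts to 'OLD'.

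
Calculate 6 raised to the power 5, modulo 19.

Step 1: Compute 6^5 mod 19 step by step, reducing modulo 19 at each step.
  6^1 mod 19 = 6
  6^2 mod 19 = (6 * 6) mod 19 = 17
  6^3 mod 19 = (17 * 6) mod 19 = 7
  6^4 mod 19 = (7 * 6) mod 19 = 4
  6^5 mod 19 = (4 * 6) mod 19 = 5
Step 2: Result = 5.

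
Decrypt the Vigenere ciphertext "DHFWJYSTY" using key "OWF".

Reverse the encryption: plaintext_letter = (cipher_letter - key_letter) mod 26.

Step 1: Extend key: OWFOWFOWF
Step 2: Decrypt each letter (c - k) mod 26:
  D(3) - O(14) = (3-14) mod 26 = 15 = P
  H(7) - W(22) = (7-22) mod 26 = 11 = L
  F(5) - F(5) = (5-5) mod 26 = 0 = A
  W(22) - O(14) = (22-14) mod 26 = 8 = I
  J(9) - W(22) = (9-22) mod 26 = 13 = N
  Y(24) - F(5) = (24-5) mod 26 = 19 = T
  S(18) - O(14) = (18-14) mod 26 = 4 = E
  T(19) - W(22) = (19-22) mod 26 = 23 = X
  Y(24) - F(5) = (24-5) mod 26 = 19 = T
Plaintext: PLAINTEXT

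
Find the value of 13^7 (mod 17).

Step 1: Compute 13^7 mod 17 step by step, reducing modulo 17 at each step.
  13^1 mod 17 = 13
  13^2 mod 17 = (13 * 13) mod 17 = 16
  13^3 mod 17 = (16 * 13) mod 17 = 4
  13^4 mod 17 = (4 * 13) mod 17 = 1
  13^5 mod 17 = (1 * 13) mod 17 = 13
  13^6 mod 17 = (13 * 13) mod 17 = 16
  13^7 mod 17 = (16 * 13) mod 17 = 4
Step 2: Result = 4.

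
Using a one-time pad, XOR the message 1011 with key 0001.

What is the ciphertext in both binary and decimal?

Step 1: Write out the XOR operation bit by bit:
  Message: 1011
  Key:     0001
  XOR:     1010
Step 2: Convert to decimal: 1010 = 10.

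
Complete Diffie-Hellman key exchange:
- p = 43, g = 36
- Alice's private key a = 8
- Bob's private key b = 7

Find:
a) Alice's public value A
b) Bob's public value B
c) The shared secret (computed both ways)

Step 1: A = g^a mod p = 36^8 mod 43 = 6.
Step 2: B = g^b mod p = 36^7 mod 43 = 36.
Step 3: Alice computes s = B^a mod p = 36^8 mod 43 = 6.
Step 4: Bob computes s = A^b mod p = 6^7 mod 43 = 6.
Both sides agree: shared secret = 6.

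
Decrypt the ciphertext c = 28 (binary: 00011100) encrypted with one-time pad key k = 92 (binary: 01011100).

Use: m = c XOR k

Step 1: XOR ciphertext with key:
  Ciphertext: 00011100
  Key:        01011100
  XOR:        01000000
Step 2: Plaintext = 01000000 = 64 in decimal.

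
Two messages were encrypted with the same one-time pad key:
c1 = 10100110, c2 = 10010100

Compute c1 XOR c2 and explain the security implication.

Step 1: c1 XOR c2 = (m1 XOR k) XOR (m2 XOR k).
Step 2: By XOR associativity/commutativity: = m1 XOR m2 XOR k XOR k = m1 XOR m2.
Step 3: 10100110 XOR 10010100 = 00110010 = 50.
Step 4: The key cancels out! An attacker learns m1 XOR m2 = 50, revealing the relationship between plaintexts.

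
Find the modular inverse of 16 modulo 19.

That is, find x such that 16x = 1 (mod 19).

Step 1: We need x such that 16 * x = 1 (mod 19).
Step 2: Using the extended Euclidean algorithm or trial:
  16 * 6 = 96 = 5 * 19 + 1.
Step 3: Since 96 mod 19 = 1, the inverse is x = 6.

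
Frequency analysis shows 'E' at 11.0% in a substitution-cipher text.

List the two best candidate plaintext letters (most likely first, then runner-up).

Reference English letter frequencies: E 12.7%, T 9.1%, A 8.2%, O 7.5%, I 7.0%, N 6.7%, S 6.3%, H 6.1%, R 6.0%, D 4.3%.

Step 1: Observed frequency of 'E' is 11.0%.
Step 2: Compute distances to each reference frequency and sort:
  E (12.7%): difference = 1.7% <-- BEST
  T (9.1%): difference = 1.9% <-- RUNNER-UP
  A (8.2%): difference = 2.8%
  O (7.5%): difference = 3.5%
  I (7.0%): difference = 4.0%
Step 3: Most likely is 'E' (12.7%, diff 1.7%); second most likely is 'T' (9.1%, diff 1.9%).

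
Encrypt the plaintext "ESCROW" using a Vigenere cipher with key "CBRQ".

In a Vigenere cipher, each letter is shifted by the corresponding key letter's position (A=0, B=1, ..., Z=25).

Step 1: Repeat key to match plaintext length:
  Plaintext: ESCROW
  Key:       CBRQCB
Step 2: Encrypt each letter:
  E(4) + C(2) = (4+2) mod 26 = 6 = G
  S(18) + B(1) = (18+1) mod 26 = 19 = T
  C(2) + R(17) = (2+17) mod 26 = 19 = T
  R(17) + Q(16) = (17+16) mod 26 = 7 = H
  O(14) + C(2) = (14+2) mod 26 = 16 = Q
  W(22) + B(1) = (22+1) mod 26 = 23 = X
Ciphertext: GTTHQX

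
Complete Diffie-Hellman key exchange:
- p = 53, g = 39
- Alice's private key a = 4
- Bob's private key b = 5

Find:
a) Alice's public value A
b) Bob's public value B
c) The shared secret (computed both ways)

Step 1: A = g^a mod p = 39^4 mod 53 = 44.
Step 2: B = g^b mod p = 39^5 mod 53 = 20.
Step 3: Alice computes s = B^a mod p = 20^4 mod 53 = 46.
Step 4: Bob computes s = A^b mod p = 44^5 mod 53 = 46.
Both sides agree: shared secret = 46.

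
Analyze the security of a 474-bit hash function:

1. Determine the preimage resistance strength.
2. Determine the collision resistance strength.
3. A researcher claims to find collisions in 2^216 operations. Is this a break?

Step 1: Preimage resistance requires brute-force of 2^474 operations.
Step 2: Collision resistance (birthday bound) = 2^(474/2) = 2^237.
Step 3: The claimed attack costs 2^216 operations.
Step 4: Since 2^216 < 2^237, the claimed attack beats the generic birthday bound, so collision resistance is broken.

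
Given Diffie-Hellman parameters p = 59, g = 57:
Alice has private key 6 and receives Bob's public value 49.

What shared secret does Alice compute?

Step 1: s = B^a mod p = 49^6 mod 59.
  49^1 mod 59 = 49
  49^2 mod 59 = (49 * 49) mod 59 = 41
  49^3 mod 59 = (41 * 49) mod 59 = 3
  49^4 mod 59 = (3 * 49) mod 59 = 29
  49^5 mod 59 = (29 * 49) mod 59 = 5
  49^6 mod 59 = (5 * 49) mod 59 = 9
Result: shared secret = 9.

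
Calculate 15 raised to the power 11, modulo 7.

Step 1: Compute 15^11 mod 7 step by step, reducing modulo 7 at each step.
  15^1 mod 7 = 1
  15^2 mod 7 = (1 * 15) mod 7 = 1
  15^3 mod 7 = (1 * 15) mod 7 = 1
  15^4 mod 7 = (1 * 15) mod 7 = 1
  15^5 mod 7 = (1 * 15) mod 7 = 1
  15^6 mod 7 = (1 * 15) mod 7 = 1
  15^7 mod 7 = (1 * 15) mod 7 = 1
  15^8 mod 7 = (1 * 15) mod 7 = 1
  15^9 mod 7 = (1 * 15) mod 7 = 1
  15^10 mod 7 = (1 * 15) mod 7 = 1
  15^11 mod 7 = (1 * 15) mod 7 = 1
Step 2: Result = 1.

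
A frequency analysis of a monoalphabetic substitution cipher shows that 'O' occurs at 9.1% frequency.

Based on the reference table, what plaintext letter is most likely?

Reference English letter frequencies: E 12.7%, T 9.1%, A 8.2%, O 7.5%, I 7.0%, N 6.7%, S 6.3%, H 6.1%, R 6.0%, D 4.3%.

Step 1: The observed frequency is 9.1%.
Step 2: Compare with English frequencies:
  E: 12.7% (difference: 3.6%)
  T: 9.1% (difference: 0.0%) <-- closest
  A: 8.2% (difference: 0.9%)
  O: 7.5% (difference: 1.6%)
  I: 7.0% (difference: 2.1%)
  N: 6.7% (difference: 2.4%)
  S: 6.3% (difference: 2.8%)
  H: 6.1% (difference: 3.0%)
  R: 6.0% (difference: 3.1%)
  D: 4.3% (difference: 4.8%)
Step 3: 'O' most likely represents 'T' (frequency 9.1%).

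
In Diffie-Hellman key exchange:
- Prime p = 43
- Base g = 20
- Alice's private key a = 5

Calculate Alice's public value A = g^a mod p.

Step 1: A = g^a mod p = 20^5 mod 43.
  20^1 mod 43 = 20
  20^2 mod 43 = (20 * 20) mod 43 = 13
  20^3 mod 43 = (13 * 20) mod 43 = 2
  20^4 mod 43 = (2 * 20) mod 43 = 40
  20^5 mod 43 = (40 * 20) mod 43 = 26
Result: A = 26.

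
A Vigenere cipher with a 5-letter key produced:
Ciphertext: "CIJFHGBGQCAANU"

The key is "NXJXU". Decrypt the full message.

Step 1: Key 'NXJXU' has length 5. Extended key: NXJXUNXJXUNXJX
Step 2: Decrypt each position:
  C(2) - N(13) = 15 = P
  I(8) - X(23) = 11 = L
  J(9) - J(9) = 0 = A
  F(5) - X(23) = 8 = I
  H(7) - U(20) = 13 = N
  G(6) - N(13) = 19 = T
  B(1) - X(23) = 4 = E
  G(6) - J(9) = 23 = X
  Q(16) - X(23) = 19 = T
  C(2) - U(20) = 8 = I
  A(0) - N(13) = 13 = N
  A(0) - X(23) = 3 = D
  N(13) - J(9) = 4 = E
  U(20) - X(23) = 23 = X
Plaintext: PLAINTEXTINDEX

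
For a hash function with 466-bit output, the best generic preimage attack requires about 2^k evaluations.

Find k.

Step 1: The hash has a 466-bit output.
Step 2: Preimage resistance means: given a digest h(x), it should be infeasible to find any input that hashes to it.
With a 466-bit output there are 2^466 possible digests, so a generic brute-force preimage search costs about 2^466 evaluations.
Step 3: Security level = 466 bits.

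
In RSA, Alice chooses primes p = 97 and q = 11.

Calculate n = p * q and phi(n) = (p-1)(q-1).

Step 1: n = p * q = 97 * 11 = 1067.
Step 2: phi(n) = (p-1)(q-1) = 96 * 10 = 960.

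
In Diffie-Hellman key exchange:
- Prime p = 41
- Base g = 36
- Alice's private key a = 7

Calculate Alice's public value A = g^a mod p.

Step 1: A = g^a mod p = 36^7 mod 41.
  36^1 mod 41 = 36
  36^2 mod 41 = (36 * 36) mod 41 = 25
  36^3 mod 41 = (25 * 36) mod 41 = 39
  36^4 mod 41 = (39 * 36) mod 41 = 10
  36^5 mod 41 = (10 * 36) mod 41 = 32
  36^6 mod 41 = (32 * 36) mod 41 = 4
  36^7 mod 41 = (4 * 36) mod 41 = 21
Result: A = 21.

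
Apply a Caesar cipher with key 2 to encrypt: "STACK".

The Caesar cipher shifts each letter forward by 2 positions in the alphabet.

Step 1: For each letter, shift forward by 2 positions (mod 26).
  S (position 18) -> position (18+2) mod 26 = 20 -> U
  T (position 19) -> position (19+2) mod 26 = 21 -> V
  A (position 0) -> position (0+2) mod 26 = 2 -> C
  C (position 2) -> position (2+2) mod 26 = 4 -> E
  K (position 10) -> position (10+2) mod 26 = 12 -> M
Result: UVCEM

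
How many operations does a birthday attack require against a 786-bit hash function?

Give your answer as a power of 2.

Step 1: The birthday paradox gives collision probability ~50% after sqrt(2^n) = 2^(n/2) hashes.
Step 2: For 786-bit output: 2^(786/2) = 2^393.
Step 3: Approximately 2^393 hash computations needed.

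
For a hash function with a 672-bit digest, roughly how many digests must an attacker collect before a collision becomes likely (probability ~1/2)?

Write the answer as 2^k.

Step 1: The birthday paradox gives collision probability ~50% after sqrt(2^n) = 2^(n/2) hashes.
Step 2: For 672-bit output: 2^(672/2) = 2^336.
Step 3: Approximately 2^336 hash computations needed.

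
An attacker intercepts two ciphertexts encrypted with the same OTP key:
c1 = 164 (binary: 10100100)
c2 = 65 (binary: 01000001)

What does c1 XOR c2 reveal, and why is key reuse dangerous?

Step 1: c1 XOR c2 = (m1 XOR k) XOR (m2 XOR k).
Step 2: By XOR associativity/commutativity: = m1 XOR m2 XOR k XOR k = m1 XOR m2.
Step 3: 10100100 XOR 01000001 = 11100101 = 229.
Step 4: The key cancels out! An attacker learns m1 XOR m2 = 229, revealing the relationship between plaintexts.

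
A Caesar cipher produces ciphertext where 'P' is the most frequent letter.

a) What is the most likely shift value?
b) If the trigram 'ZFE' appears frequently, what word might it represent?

Step 1: In English, 'E' is the most frequent letter (12.7%).
Step 2: The most frequent ciphertext letter is 'P' (position 15).
Step 3: Shift = (15 - 4) mod 26 = 11.
Step 4: Decrypt 'ZFE' by shifting back 11:
  Z -> O
  F -> U
  E -> T
Step 5: 'ZFE' decrypts to 'OUT'.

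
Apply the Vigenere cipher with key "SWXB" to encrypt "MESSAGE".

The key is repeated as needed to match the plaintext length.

Step 1: Repeat key to match plaintext length:
  Plaintext: MESSAGE
  Key:       SWXBSWX
Step 2: Encrypt each letter:
  M(12) + S(18) = (12+18) mod 26 = 4 = E
  E(4) + W(22) = (4+22) mod 26 = 0 = A
  S(18) + X(23) = (18+23) mod 26 = 15 = P
  S(18) + B(1) = (18+1) mod 26 = 19 = T
  A(0) + S(18) = (0+18) mod 26 = 18 = S
  G(6) + W(22) = (6+22) mod 26 = 2 = C
  E(4) + X(23) = (4+23) mod 26 = 1 = B
Ciphertext: EAPTSCB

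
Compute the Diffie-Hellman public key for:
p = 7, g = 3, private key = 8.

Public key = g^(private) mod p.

Step 1: A = g^a mod p = 3^8 mod 7.
  3^1 mod 7 = 3
  3^2 mod 7 = (3 * 3) mod 7 = 2
  3^3 mod 7 = (2 * 3) mod 7 = 6
  3^4 mod 7 = (6 * 3) mod 7 = 4
  3^5 mod 7 = (4 * 3) mod 7 = 5
  3^6 mod 7 = (5 * 3) mod 7 = 1
  3^7 mod 7 = (1 * 3) mod 7 = 3
  3^8 mod 7 = (3 * 3) mod 7 = 2
Result: A = 2.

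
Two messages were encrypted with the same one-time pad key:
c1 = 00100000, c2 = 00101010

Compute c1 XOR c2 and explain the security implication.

Step 1: c1 XOR c2 = (m1 XOR k) XOR (m2 XOR k).
Step 2: By XOR associativity/commutativity: = m1 XOR m2 XOR k XOR k = m1 XOR m2.
Step 3: 00100000 XOR 00101010 = 00001010 = 10.
Step 4: The key cancels out! An attacker learns m1 XOR m2 = 10, revealing the relationship between plaintexts.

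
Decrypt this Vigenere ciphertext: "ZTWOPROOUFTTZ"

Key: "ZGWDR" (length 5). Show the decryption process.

Step 1: Key 'ZGWDR' has length 5. Extended key: ZGWDRZGWDRZGW
Step 2: Decrypt each position:
  Z(25) - Z(25) = 0 = A
  T(19) - G(6) = 13 = N
  W(22) - W(22) = 0 = A
  O(14) - D(3) = 11 = L
  P(15) - R(17) = 24 = Y
  R(17) - Z(25) = 18 = S
  O(14) - G(6) = 8 = I
  O(14) - W(22) = 18 = S
  U(20) - D(3) = 17 = R
  F(5) - R(17) = 14 = O
  T(19) - Z(25) = 20 = U
  T(19) - G(6) = 13 = N
  Z(25) - W(22) = 3 = D
Plaintext: ANALYSISROUND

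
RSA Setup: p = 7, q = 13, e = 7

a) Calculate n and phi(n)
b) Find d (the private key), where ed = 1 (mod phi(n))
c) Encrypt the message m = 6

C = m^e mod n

Step 1: n = 7 * 13 = 91.
Step 2: phi(n) = (7-1)(13-1) = 6 * 12 = 72.
Step 3: Find d = 7^(-1) mod 72 = 31.
  Verify: 7 * 31 = 217 = 1 (mod 72).
Step 4: C = 6^7 mod 91 = 20.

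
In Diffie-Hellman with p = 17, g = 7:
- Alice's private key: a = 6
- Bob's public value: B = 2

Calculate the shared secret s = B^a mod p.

Step 1: s = B^a mod p = 2^6 mod 17.
  2^1 mod 17 = 2
  2^2 mod 17 = (2 * 2) mod 17 = 4
  2^3 mod 17 = (4 * 2) mod 17 = 8
  2^4 mod 17 = (8 * 2) mod 17 = 16
  2^5 mod 17 = (16 * 2) mod 17 = 15
  2^6 mod 17 = (15 * 2) mod 17 = 13
Result: shared secret = 13.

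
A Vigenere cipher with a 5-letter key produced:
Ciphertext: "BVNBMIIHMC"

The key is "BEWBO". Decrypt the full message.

Step 1: Key 'BEWBO' has length 5. Extended key: BEWBOBEWBO
Step 2: Decrypt each position:
  B(1) - B(1) = 0 = A
  V(21) - E(4) = 17 = R
  N(13) - W(22) = 17 = R
  B(1) - B(1) = 0 = A
  M(12) - O(14) = 24 = Y
  I(8) - B(1) = 7 = H
  I(8) - E(4) = 4 = E
  H(7) - W(22) = 11 = L
  M(12) - B(1) = 11 = L
  C(2) - O(14) = 14 = O
Plaintext: ARRAYHELLO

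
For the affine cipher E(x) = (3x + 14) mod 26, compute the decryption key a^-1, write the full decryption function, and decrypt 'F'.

Step 1: Find a^-1, the modular inverse of 3 mod 26.
Step 2: We need 3 * a^-1 = 1 (mod 26).
Step 3: 3 * 9 = 27 = 1 * 26 + 1, so a^-1 = 9.
Step 4: D(y) = 9(y - 14) mod 26.
Step 5: Apply to 'F' (y = 5): D(5) = 9 * (5 - 14) mod 26 = 9 * -9 mod 26 = 23 -> 'X'.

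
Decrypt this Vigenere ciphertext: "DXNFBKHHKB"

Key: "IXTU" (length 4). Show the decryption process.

Step 1: Key 'IXTU' has length 4. Extended key: IXTUIXTUIX
Step 2: Decrypt each position:
  D(3) - I(8) = 21 = V
  X(23) - X(23) = 0 = A
  N(13) - T(19) = 20 = U
  F(5) - U(20) = 11 = L
  B(1) - I(8) = 19 = T
  K(10) - X(23) = 13 = N
  H(7) - T(19) = 14 = O
  H(7) - U(20) = 13 = N
  K(10) - I(8) = 2 = C
  B(1) - X(23) = 4 = E
Plaintext: VAULTNONCE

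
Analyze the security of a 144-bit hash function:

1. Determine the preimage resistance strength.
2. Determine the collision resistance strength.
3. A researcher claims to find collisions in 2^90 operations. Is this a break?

Step 1: Preimage resistance requires brute-force of 2^144 operations.
Step 2: Collision resistance (birthday bound) = 2^(144/2) = 2^72.
Step 3: The claimed attack costs 2^90 operations.
Step 4: Since 2^90 >= 2^72, the claimed attack is no faster than the generic birthday attack, so this does not break collision resistance.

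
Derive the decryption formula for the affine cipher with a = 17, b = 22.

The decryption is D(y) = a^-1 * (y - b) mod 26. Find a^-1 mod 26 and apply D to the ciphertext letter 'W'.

Step 1: Find a^-1, the modular inverse of 17 mod 26.
Step 2: We need 17 * a^-1 = 1 (mod 26).
Step 3: 17 * 23 = 391 = 15 * 26 + 1, so a^-1 = 23.
Step 4: D(y) = 23(y - 22) mod 26.
Step 5: Apply to 'W' (y = 22): D(22) = 23 * (22 - 22) mod 26 = 23 * 0 mod 26 = 0 -> 'A'.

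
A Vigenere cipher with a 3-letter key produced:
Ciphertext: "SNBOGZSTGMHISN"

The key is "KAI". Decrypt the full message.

Step 1: Key 'KAI' has length 3. Extended key: KAIKAIKAIKAIKA
Step 2: Decrypt each position:
  S(18) - K(10) = 8 = I
  N(13) - A(0) = 13 = N
  B(1) - I(8) = 19 = T
  O(14) - K(10) = 4 = E
  G(6) - A(0) = 6 = G
  Z(25) - I(8) = 17 = R
  S(18) - K(10) = 8 = I
  T(19) - A(0) = 19 = T
  G(6) - I(8) = 24 = Y
  M(12) - K(10) = 2 = C
  H(7) - A(0) = 7 = H
  I(8) - I(8) = 0 = A
  S(18) - K(10) = 8 = I
  N(13) - A(0) = 13 = N
Plaintext: INTEGRITYCHAIN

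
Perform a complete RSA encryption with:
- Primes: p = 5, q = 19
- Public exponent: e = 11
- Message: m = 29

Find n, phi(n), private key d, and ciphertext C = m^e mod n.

Step 1: n = 5 * 19 = 95.
Step 2: phi(n) = (5-1)(19-1) = 4 * 18 = 72.
Step 3: Find d = 11^(-1) mod 72 = 59.
  Verify: 11 * 59 = 649 = 1 (mod 72).
Step 4: C = 29^11 mod 95 = 14.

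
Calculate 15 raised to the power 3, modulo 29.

Step 1: Compute 15^3 mod 29 step by step, reducing modulo 29 at each step.
  15^1 mod 29 = 15
  15^2 mod 29 = (15 * 15) mod 29 = 22
  15^3 mod 29 = (22 * 15) mod 29 = 11
Step 2: Result = 11.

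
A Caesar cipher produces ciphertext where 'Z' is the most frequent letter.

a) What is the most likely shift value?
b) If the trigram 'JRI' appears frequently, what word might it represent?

Step 1: In English, 'E' is the most frequent letter (12.7%).
Step 2: The most frequent ciphertext letter is 'Z' (position 25).
Step 3: Shift = (25 - 4) mod 26 = 21.
Step 4: Decrypt 'JRI' by shifting back 21:
  J -> O
  R -> W
  I -> N
Step 5: 'JRI' decrypts to 'OWN'.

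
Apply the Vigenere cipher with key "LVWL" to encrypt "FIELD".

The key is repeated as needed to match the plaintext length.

Step 1: Repeat key to match plaintext length:
  Plaintext: FIELD
  Key:       LVWLL
Step 2: Encrypt each letter:
  F(5) + L(11) = (5+11) mod 26 = 16 = Q
  I(8) + V(21) = (8+21) mod 26 = 3 = D
  E(4) + W(22) = (4+22) mod 26 = 0 = A
  L(11) + L(11) = (11+11) mod 26 = 22 = W
  D(3) + L(11) = (3+11) mod 26 = 14 = O
Ciphertext: QDAWO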